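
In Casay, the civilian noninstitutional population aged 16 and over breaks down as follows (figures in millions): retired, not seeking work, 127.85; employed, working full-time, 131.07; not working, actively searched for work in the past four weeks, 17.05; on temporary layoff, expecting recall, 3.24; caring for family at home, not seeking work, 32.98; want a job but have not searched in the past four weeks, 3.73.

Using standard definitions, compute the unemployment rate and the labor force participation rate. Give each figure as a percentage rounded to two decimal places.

Employed = 131.07 million.
Unemployed = 17.05 + 3.24 = 20.29 million (jobless and actively searching, or on temporary layoff).
Labor force = 131.07 + 20.29 = 151.36 million.
Not in labor force = 127.85 + 32.98 + 3.73 = 164.56 million (those not working and not actively searching are outside the labor force — including those who want a job but have given up searching).
Civilian working-age population = 151.36 + 164.56 = 315.92 million.
Unemployment rate = 20.29 / 151.36 = 13.41%.
Labor force participation rate = 151.36 / 315.92 = 47.91%.

Unemployment rate ≈ 13.41%; labor force participation rate ≈ 47.91%.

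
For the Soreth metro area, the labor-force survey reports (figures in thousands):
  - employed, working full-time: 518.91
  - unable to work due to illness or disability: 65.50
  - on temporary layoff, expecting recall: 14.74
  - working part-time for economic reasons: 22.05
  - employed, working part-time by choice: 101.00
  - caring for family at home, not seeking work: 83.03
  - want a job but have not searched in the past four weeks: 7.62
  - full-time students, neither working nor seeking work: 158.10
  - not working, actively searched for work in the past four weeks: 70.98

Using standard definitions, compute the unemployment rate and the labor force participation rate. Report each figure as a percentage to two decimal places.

Unemployment rate ≈ 11.78%; labor force participation rate ≈ 69.84%.

Employed = 518.91 + 22.05 + 101.00 = 641.96 thousand (anyone who worked, including part-time for economic reasons, counts as employed).
Unemployed = 14.74 + 70.98 = 85.72 thousand (jobless and actively searching, or on temporary layoff).
Labor force = 641.96 + 85.72 = 727.68 thousand.
Not in labor force = 65.50 + 83.03 + 7.62 + 158.10 = 314.25 thousand (those not working and not actively searching are outside the labor force — including those who want a job but have given up searching).
Civilian working-age population = 727.68 + 314.25 = 1,041.93 thousand.
Unemployment rate = 85.72 / 727.68 = 11.78%.
Labor force participation rate = 727.68 / 1,041.93 = 69.84%.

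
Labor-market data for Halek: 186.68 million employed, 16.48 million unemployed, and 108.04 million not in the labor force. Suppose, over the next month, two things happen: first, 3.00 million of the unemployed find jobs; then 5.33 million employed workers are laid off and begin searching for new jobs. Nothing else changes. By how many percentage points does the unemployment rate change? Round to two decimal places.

Initially, labor force = 186.68 + 16.48 = 203.16 million, so u = 16.48/203.16 = 8.11%.
After the first change, unemployed falls and employed rises by 3.00; labor force unchanged → E = 189.68, U = 13.48, labor force = 203.16 million.
After the second change, employed falls and unemployed rises by 5.33; labor force unchanged → E = 184.35, U = 18.81, labor force = 203.16 million.
New unemployment rate = 18.81 / 203.16 = 9.26%.
Change = 9.26% − 8.11% = +1.15 percentage points.

The unemployment rate changes by +1.15 percentage points.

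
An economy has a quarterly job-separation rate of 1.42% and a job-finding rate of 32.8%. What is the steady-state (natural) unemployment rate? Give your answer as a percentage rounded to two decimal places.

At steady state the flows balance: s·E = f·U, so U/(E+U) = s/(s+f).
u* = 1.42 / (1.42 + 32.8) = 1.42 / 34.22 = 4.15%.

Steady-state unemployment rate ≈ 4.15%.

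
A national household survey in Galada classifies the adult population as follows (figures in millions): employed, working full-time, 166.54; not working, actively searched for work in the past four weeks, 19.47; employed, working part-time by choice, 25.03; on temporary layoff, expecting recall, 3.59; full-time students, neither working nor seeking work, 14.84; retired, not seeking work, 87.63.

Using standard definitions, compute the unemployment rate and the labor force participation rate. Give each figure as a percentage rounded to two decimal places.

Unemployment rate ≈ 10.74%; labor force participation rate ≈ 67.69%.

Employed = 166.54 + 25.03 = 191.57 million.
Unemployed = 19.47 + 3.59 = 23.06 million (jobless and actively searching, or on temporary layoff).
Labor force = 191.57 + 23.06 = 214.63 million.
Not in labor force = 14.84 + 87.63 = 102.47 million (those not working and not actively searching are outside the labor force).
Civilian working-age population = 214.63 + 102.47 = 317.10 million.
Unemployment rate = 23.06 / 214.63 = 10.74%.
Labor force participation rate = 214.63 / 317.10 = 67.69%.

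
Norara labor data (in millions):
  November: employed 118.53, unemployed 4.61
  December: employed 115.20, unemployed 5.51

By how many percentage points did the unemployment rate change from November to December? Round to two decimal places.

November: labor force = 118.53 + 4.61 = 123.14; u = 4.61/123.14 = 3.74%.
December: labor force = 115.20 + 5.51 = 120.71; u = 5.51/120.71 = 4.56%.
Change = 4.56% − 3.74% = +0.82 pp.

The unemployment rate changed by +0.82 percentage points.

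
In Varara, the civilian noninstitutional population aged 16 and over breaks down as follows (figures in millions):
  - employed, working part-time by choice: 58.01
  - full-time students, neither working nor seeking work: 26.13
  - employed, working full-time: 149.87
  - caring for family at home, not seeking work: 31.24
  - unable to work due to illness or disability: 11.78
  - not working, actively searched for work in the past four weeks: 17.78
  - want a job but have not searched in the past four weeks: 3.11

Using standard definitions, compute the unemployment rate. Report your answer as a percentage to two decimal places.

Employed = 58.01 + 149.87 = 207.88 million.
Unemployed = 17.78 million.
Labor force = 207.88 + 17.78 = 225.66 million.
Unemployment rate = 17.78 / 225.66 = 7.88%.

Unemployment rate ≈ 7.88%.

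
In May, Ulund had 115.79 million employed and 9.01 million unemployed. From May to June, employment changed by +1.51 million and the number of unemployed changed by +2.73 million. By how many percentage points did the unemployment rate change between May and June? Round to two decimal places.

The unemployment rate changed by +1.88 percentage points.

May: labor force = 115.79 + 9.01 = 124.80; u = 9.01/124.80 = 7.22%.
June: labor force = 117.30 + 11.74 = 129.04; u = 11.74/129.04 = 9.10%.
Change = 9.10% − 7.22% = +1.88 pp.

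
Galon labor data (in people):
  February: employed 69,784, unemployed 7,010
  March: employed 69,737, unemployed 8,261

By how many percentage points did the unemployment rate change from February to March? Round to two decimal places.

The unemployment rate changed by +1.46 percentage points.

February: labor force = 69,784 + 7,010 = 76,794; u = 7,010/76,794 = 9.13%.
March: labor force = 69,737 + 8,261 = 77,998; u = 8,261/77,998 = 10.59%.
Change = 10.59% − 9.13% = +1.46 pp.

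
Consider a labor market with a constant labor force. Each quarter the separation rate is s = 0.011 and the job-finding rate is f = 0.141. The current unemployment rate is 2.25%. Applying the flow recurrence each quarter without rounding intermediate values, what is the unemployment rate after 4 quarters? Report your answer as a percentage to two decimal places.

With a fixed labor force, u_{t+1} = u_t + s·(1−u_t) − f·u_t = u_t·(1−s−f) + s.
Here 1−s−f = 0.848 and s = 0.011.
u_1 = 0.022500 × 0.848 + 0.011 = 0.030080.
u_2 = 0.030080 × 0.848 + 0.011 = 0.036508.
u_3 = 0.036508 × 0.848 + 0.011 = 0.041959.
u_4 = 0.041959 × 0.848 + 0.011 = 0.046581.

Unemployment rate after four quarters ≈ 4.66%.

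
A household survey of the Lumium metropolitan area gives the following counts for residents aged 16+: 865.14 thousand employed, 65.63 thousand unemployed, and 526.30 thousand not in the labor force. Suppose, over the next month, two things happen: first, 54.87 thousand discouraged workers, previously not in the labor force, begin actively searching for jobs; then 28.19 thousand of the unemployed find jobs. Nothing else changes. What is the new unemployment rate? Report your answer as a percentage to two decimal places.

Initially, labor force = 865.14 + 65.63 = 930.77 thousand, so u = 65.63/930.77 = 7.05%.
After the first change, unemployed and labor force both rise by 54.87 → E = 865.14, U = 120.50, labor force = 985.64 thousand.
After the second change, unemployed falls and employed rises by 28.19; labor force unchanged → E = 893.33, U = 92.31, labor force = 985.64 thousand.
New unemployment rate = 92.31 / 985.64 = 9.37%.

New unemployment rate ≈ 9.37%.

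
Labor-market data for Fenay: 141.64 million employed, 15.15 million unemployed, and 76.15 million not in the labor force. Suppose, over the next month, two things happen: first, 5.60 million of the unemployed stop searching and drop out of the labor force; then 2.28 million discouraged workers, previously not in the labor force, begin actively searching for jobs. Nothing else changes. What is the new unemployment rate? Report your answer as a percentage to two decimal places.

Initially, labor force = 141.64 + 15.15 = 156.79 million, so u = 15.15/156.79 = 9.66%.
After the first change, unemployed and labor force both fall by 5.60 → E = 141.64, U = 9.55, labor force = 151.19 million.
After the second change, unemployed and labor force both rise by 2.28 → E = 141.64, U = 11.83, labor force = 153.47 million.
New unemployment rate = 11.83 / 153.47 = 7.71%.

New unemployment rate ≈ 7.71%.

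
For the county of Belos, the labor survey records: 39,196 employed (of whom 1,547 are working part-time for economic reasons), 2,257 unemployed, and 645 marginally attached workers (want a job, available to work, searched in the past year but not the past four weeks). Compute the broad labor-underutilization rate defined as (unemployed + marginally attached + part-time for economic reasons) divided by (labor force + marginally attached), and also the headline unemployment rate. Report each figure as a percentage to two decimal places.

Broad underutilization rate ≈ 10.57%; headline unemployment rate ≈ 5.44%.

Labor force = 39,196 + 2,257 = 41,453.
Numerator = 2,257 + 645 + 1,547 = 4,449.
Denominator = 41,453 + 645 = 42,098.
Broad rate = 4,449 / 42,098 = 10.57%.
Headline unemployment rate = 2,257 / 41,453 = 5.44%.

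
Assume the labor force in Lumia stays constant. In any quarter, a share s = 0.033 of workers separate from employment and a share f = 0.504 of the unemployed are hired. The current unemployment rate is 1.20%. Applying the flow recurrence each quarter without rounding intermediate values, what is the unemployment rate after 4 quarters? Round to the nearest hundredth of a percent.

With a fixed labor force, u_{t+1} = u_t + s·(1−u_t) − f·u_t = u_t·(1−s−f) + s.
Here 1−s−f = 0.463 and s = 0.033.
u_1 = 0.012000 × 0.463 + 0.033 = 0.038556.
u_2 = 0.038556 × 0.463 + 0.033 = 0.050851.
u_3 = 0.050851 × 0.463 + 0.033 = 0.056544.
u_4 = 0.056544 × 0.463 + 0.033 = 0.059180.

Unemployment rate after four quarters ≈ 5.92%.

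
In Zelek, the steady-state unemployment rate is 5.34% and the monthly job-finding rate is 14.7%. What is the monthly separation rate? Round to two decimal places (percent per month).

From u* = s/(s+f): s = u·f/(1−u).
s = 0.0534 × 14.7 / (1 − 0.0534) = 0.7850 / 0.9466 ≈ 0.83% per month.

Separation rate ≈ 0.83% per month.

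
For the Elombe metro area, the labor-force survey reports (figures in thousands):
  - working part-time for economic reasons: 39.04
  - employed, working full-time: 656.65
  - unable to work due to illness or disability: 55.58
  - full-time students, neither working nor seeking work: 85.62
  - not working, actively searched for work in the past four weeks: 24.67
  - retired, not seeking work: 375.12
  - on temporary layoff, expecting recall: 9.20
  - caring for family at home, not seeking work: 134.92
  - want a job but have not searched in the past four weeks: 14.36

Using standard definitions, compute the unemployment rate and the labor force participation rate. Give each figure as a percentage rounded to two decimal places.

Employed = 39.04 + 656.65 = 695.69 thousand (anyone who worked, including part-time for economic reasons, counts as employed).
Unemployed = 24.67 + 9.20 = 33.87 thousand (jobless and actively searching, or on temporary layoff).
Labor force = 695.69 + 33.87 = 729.56 thousand.
Not in labor force = 55.58 + 85.62 + 375.12 + 134.92 + 14.36 = 665.60 thousand (those not working and not actively searching are outside the labor force — including those who want a job but have given up searching).
Civilian working-age population = 729.56 + 665.60 = 1,395.16 thousand.
Unemployment rate = 33.87 / 729.56 = 4.64%.
Labor force participation rate = 729.56 / 1,395.16 = 52.29%.

Unemployment rate ≈ 4.64%; labor force participation rate ≈ 52.29%.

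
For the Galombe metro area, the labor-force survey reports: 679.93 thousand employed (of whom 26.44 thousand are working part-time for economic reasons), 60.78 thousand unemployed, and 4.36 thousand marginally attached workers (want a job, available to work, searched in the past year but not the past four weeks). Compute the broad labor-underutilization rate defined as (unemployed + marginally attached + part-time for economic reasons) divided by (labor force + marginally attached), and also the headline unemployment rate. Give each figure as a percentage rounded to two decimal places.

Labor force = 679.93 + 60.78 = 740.71 thousand.
Numerator = 60.78 + 4.36 + 26.44 = 91.58 thousand.
Denominator = 740.71 + 4.36 = 745.07 thousand.
Broad rate = 91.58 / 745.07 = 12.29%.
Headline unemployment rate = 60.78 / 740.71 = 8.21%.

Broad underutilization rate ≈ 12.29%; headline unemployment rate ≈ 8.21%.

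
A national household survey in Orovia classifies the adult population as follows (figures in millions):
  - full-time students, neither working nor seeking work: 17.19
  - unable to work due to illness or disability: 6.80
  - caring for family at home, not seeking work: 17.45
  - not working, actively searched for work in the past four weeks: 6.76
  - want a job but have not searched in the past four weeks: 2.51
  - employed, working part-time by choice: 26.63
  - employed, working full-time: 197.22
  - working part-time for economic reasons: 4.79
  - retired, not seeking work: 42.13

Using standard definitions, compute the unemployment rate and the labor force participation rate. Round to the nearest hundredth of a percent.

Unemployment rate ≈ 2.87%; labor force participation rate ≈ 73.22%.

Employed = 26.63 + 197.22 + 4.79 = 228.64 million (anyone who worked, including part-time for economic reasons, counts as employed).
Unemployed = 6.76 million.
Labor force = 228.64 + 6.76 = 235.40 million.
Not in labor force = 17.19 + 6.80 + 17.45 + 2.51 + 42.13 = 86.08 million (those not working and not actively searching are outside the labor force — including those who want a job but have given up searching).
Civilian working-age population = 235.40 + 86.08 = 321.48 million.
Unemployment rate = 6.76 / 235.40 = 2.87%.
Labor force participation rate = 235.40 / 321.48 = 73.22%.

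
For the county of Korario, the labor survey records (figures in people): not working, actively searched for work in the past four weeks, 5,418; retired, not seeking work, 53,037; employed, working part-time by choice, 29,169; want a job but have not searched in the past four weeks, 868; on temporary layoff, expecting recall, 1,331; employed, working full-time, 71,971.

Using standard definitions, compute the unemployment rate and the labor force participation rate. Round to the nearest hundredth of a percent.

Employed = 29,169 + 71,971 = 101,140.
Unemployed = 5,418 + 1,331 = 6,749 (jobless and actively searching, or on temporary layoff).
Labor force = 101,140 + 6,749 = 107,889.
Not in labor force = 53,037 + 868 = 53,905 (those not working and not actively searching are outside the labor force — including those who want a job but have given up searching).
Civilian working-age population = 107,889 + 53,905 = 161,794.
Unemployment rate = 6,749 / 107,889 = 6.26%.
Labor force participation rate = 107,889 / 161,794 = 66.68%.

Unemployment rate ≈ 6.26%; labor force participation rate ≈ 66.68%.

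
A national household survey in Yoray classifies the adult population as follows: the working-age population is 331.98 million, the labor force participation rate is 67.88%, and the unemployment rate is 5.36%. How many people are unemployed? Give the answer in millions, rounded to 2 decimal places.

Labor force = 0.6788 × 331.98 = 225.35 million.
Unemployed = 0.0536 × 225.35 ≈ 12.08 million.

About 12.08 million are unemployed.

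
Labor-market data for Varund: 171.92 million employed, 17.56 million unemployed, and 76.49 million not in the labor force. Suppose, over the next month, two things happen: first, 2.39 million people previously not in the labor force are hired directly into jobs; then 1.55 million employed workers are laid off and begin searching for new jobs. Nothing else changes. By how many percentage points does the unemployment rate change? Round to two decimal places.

Initially, labor force = 171.92 + 17.56 = 189.48 million, so u = 17.56/189.48 = 9.27%.
After the first change, employed and labor force both rise by 2.39; unemployed unchanged → E = 174.31, U = 17.56, labor force = 191.87 million.
After the second change, employed falls and unemployed rises by 1.55; labor force unchanged → E = 172.76, U = 19.11, labor force = 191.87 million.
New unemployment rate = 19.11 / 191.87 = 9.96%.
Change = 9.96% − 9.27% = +0.69 percentage points.

The unemployment rate changes by +0.69 percentage points.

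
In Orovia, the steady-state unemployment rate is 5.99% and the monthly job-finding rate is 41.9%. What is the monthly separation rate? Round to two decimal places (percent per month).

From u* = s/(s+f): s = u·f/(1−u).
s = 0.0599 × 41.9 / (1 − 0.0599) = 2.5098 / 0.9401 ≈ 2.67% per month.

Separation rate ≈ 2.67% per month.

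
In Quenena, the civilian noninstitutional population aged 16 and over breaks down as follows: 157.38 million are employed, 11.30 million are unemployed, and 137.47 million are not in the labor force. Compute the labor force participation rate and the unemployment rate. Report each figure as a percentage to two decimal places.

Labor force = employed + unemployed = 157.38 + 11.30 = 168.68 million.
Working-age population = 168.68 + 137.47 = 306.15 million.
Unemployment rate = 11.30 / 168.68 = 6.70%.
Labor force participation rate = 168.68 / 306.15 = 55.10%.

Labor force participation rate ≈ 55.10%; unemployment rate ≈ 6.70%.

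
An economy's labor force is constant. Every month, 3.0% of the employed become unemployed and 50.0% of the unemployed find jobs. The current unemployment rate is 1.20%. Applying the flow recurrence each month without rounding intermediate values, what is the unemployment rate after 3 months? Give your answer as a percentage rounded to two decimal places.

Unemployment rate after three months ≈ 5.20%.

With a fixed labor force, u_{t+1} = u_t + s·(1−u_t) − f·u_t = u_t·(1−s−f) + s.
Here 1−s−f = 0.470 and s = 0.030.
u_1 = 0.012000 × 0.470 + 0.030 = 0.035640.
u_2 = 0.035640 × 0.470 + 0.030 = 0.046751.
u_3 = 0.046751 × 0.470 + 0.030 = 0.051973.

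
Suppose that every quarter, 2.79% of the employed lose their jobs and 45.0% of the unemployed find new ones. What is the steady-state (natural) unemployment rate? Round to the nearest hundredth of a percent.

Steady-state unemployment rate ≈ 5.84%.

At steady state the flows balance: s·E = f·U, so U/(E+U) = s/(s+f).
u* = 2.79 / (2.79 + 45.0) = 2.79 / 47.79 = 5.84%.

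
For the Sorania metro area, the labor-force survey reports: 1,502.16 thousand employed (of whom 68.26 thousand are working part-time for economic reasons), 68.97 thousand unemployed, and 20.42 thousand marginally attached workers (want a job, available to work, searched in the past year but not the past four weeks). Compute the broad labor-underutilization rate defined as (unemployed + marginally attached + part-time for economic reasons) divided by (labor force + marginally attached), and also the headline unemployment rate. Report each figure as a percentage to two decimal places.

Broad underutilization rate ≈ 9.91%; headline unemployment rate ≈ 4.39%.

Labor force = 1,502.16 + 68.97 = 1,571.13 thousand.
Numerator = 68.97 + 20.42 + 68.26 = 157.65 thousand.
Denominator = 1,571.13 + 20.42 = 1,591.55 thousand.
Broad rate = 157.65 / 1,591.55 = 9.91%.
Headline unemployment rate = 68.97 / 1,571.13 = 4.39%.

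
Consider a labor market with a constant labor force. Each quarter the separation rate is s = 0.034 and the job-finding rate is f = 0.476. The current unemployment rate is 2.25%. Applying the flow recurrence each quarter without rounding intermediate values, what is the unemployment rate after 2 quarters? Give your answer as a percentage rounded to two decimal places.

Unemployment rate after two quarters ≈ 5.61%.

With a fixed labor force, u_{t+1} = u_t + s·(1−u_t) − f·u_t = u_t·(1−s−f) + s.
Here 1−s−f = 0.490 and s = 0.034.
u_1 = 0.022500 × 0.490 + 0.034 = 0.045025.
u_2 = 0.045025 × 0.490 + 0.034 = 0.056062.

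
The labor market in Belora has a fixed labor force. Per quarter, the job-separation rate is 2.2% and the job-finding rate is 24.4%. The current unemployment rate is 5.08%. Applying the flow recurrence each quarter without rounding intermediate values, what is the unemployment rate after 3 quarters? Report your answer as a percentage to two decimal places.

Unemployment rate after three quarters ≈ 7.01%.

With a fixed labor force, u_{t+1} = u_t + s·(1−u_t) − f·u_t = u_t·(1−s−f) + s.
Here 1−s−f = 0.734 and s = 0.022.
u_1 = 0.050800 × 0.734 + 0.022 = 0.059287.
u_2 = 0.059287 × 0.734 + 0.022 = 0.065517.
u_3 = 0.065517 × 0.734 + 0.022 = 0.070089.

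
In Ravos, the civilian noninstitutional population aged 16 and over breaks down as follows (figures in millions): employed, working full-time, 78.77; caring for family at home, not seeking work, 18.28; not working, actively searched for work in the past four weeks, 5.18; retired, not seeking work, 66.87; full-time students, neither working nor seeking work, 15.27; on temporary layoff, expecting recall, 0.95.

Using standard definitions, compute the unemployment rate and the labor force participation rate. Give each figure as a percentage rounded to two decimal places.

Employed = 78.77 million.
Unemployed = 5.18 + 0.95 = 6.13 million (jobless and actively searching, or on temporary layoff).
Labor force = 78.77 + 6.13 = 84.90 million.
Not in labor force = 18.28 + 66.87 + 15.27 = 100.42 million (those not working and not actively searching are outside the labor force).
Civilian working-age population = 84.90 + 100.42 = 185.32 million.
Unemployment rate = 6.13 / 84.90 = 7.22%.
Labor force participation rate = 84.90 / 185.32 = 45.81%.

Unemployment rate ≈ 7.22%; labor force participation rate ≈ 45.81%.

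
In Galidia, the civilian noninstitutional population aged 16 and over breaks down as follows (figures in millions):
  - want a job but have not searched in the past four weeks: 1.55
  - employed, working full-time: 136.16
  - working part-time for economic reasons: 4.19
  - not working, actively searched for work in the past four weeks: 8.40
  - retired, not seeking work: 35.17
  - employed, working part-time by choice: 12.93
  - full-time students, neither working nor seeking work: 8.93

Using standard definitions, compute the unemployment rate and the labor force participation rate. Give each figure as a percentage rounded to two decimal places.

Unemployment rate ≈ 5.20%; labor force participation rate ≈ 77.98%.

Employed = 136.16 + 4.19 + 12.93 = 153.28 million (anyone who worked, including part-time for economic reasons, counts as employed).
Unemployed = 8.40 million.
Labor force = 153.28 + 8.40 = 161.68 million.
Not in labor force = 1.55 + 35.17 + 8.93 = 45.65 million (those not working and not actively searching are outside the labor force — including those who want a job but have given up searching).
Civilian working-age population = 161.68 + 45.65 = 207.33 million.
Unemployment rate = 8.40 / 161.68 = 5.20%.
Labor force participation rate = 161.68 / 207.33 = 77.98%.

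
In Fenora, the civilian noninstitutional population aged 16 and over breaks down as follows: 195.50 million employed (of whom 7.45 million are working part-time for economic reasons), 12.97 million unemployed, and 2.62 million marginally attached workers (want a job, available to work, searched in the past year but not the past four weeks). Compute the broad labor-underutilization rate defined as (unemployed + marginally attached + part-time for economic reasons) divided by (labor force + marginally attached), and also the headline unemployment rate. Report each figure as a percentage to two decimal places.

Labor force = 195.50 + 12.97 = 208.47 million.
Numerator = 12.97 + 2.62 + 7.45 = 23.04 million.
Denominator = 208.47 + 2.62 = 211.09 million.
Broad rate = 23.04 / 211.09 = 10.91%.
Headline unemployment rate = 12.97 / 208.47 = 6.22%.

Broad underutilization rate ≈ 10.91%; headline unemployment rate ≈ 6.22%.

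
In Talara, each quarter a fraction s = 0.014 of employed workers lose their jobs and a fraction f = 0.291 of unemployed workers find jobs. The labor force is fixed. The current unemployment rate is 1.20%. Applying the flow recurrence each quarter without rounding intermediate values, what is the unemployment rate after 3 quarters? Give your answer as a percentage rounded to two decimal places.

Unemployment rate after three quarters ≈ 3.45%.

With a fixed labor force, u_{t+1} = u_t + s·(1−u_t) − f·u_t = u_t·(1−s−f) + s.
Here 1−s−f = 0.695 and s = 0.014.
u_1 = 0.012000 × 0.695 + 0.014 = 0.022340.
u_2 = 0.022340 × 0.695 + 0.014 = 0.029526.
u_3 = 0.029526 × 0.695 + 0.014 = 0.034521.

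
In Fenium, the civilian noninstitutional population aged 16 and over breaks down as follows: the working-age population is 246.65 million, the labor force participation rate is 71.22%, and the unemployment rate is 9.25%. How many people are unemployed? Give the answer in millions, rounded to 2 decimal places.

About 16.25 million are unemployed.

Labor force = 0.7122 × 246.65 = 175.66 million.
Unemployed = 0.0925 × 175.66 ≈ 16.25 million.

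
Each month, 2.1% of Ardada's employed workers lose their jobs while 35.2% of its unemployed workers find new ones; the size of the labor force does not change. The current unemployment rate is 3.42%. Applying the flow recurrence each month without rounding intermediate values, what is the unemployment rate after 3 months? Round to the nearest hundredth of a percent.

With a fixed labor force, u_{t+1} = u_t + s·(1−u_t) − f·u_t = u_t·(1−s−f) + s.
Here 1−s−f = 0.627 and s = 0.021.
u_1 = 0.034200 × 0.627 + 0.021 = 0.042443.
u_2 = 0.042443 × 0.627 + 0.021 = 0.047612.
u_3 = 0.047612 × 0.627 + 0.021 = 0.050853.

Unemployment rate after three months ≈ 5.09%.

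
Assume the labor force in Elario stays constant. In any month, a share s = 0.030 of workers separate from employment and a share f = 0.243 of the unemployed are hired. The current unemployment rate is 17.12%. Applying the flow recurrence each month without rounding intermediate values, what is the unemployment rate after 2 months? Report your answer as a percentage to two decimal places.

With a fixed labor force, u_{t+1} = u_t + s·(1−u_t) − f·u_t = u_t·(1−s−f) + s.
Here 1−s−f = 0.727 and s = 0.030.
u_1 = 0.171200 × 0.727 + 0.030 = 0.154462.
u_2 = 0.154462 × 0.727 + 0.030 = 0.142294.

Unemployment rate after two months ≈ 14.23%.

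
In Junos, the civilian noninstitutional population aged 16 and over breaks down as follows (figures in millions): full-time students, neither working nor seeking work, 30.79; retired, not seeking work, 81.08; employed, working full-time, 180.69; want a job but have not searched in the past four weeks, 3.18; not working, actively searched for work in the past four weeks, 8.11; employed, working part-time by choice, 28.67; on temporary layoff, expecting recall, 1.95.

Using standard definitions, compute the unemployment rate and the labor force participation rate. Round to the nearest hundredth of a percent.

Unemployment rate ≈ 4.58%; labor force participation rate ≈ 65.60%.

Employed = 180.69 + 28.67 = 209.36 million.
Unemployed = 8.11 + 1.95 = 10.06 million (jobless and actively searching, or on temporary layoff).
Labor force = 209.36 + 10.06 = 219.42 million.
Not in labor force = 30.79 + 81.08 + 3.18 = 115.05 million (those not working and not actively searching are outside the labor force — including those who want a job but have given up searching).
Civilian working-age population = 219.42 + 115.05 = 334.47 million.
Unemployment rate = 10.06 / 219.42 = 4.58%.
Labor force participation rate = 219.42 / 334.47 = 65.60%.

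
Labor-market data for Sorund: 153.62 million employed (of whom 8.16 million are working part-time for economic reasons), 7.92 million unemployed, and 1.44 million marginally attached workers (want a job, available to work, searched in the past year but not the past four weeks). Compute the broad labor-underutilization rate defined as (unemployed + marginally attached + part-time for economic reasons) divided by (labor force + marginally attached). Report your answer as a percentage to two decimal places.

Broad underutilization rate ≈ 10.75%.

Labor force = 153.62 + 7.92 = 161.54 million.
Numerator = 7.92 + 1.44 + 8.16 = 17.52 million.
Denominator = 161.54 + 1.44 = 162.98 million.
Broad rate = 17.52 / 162.98 = 10.75%.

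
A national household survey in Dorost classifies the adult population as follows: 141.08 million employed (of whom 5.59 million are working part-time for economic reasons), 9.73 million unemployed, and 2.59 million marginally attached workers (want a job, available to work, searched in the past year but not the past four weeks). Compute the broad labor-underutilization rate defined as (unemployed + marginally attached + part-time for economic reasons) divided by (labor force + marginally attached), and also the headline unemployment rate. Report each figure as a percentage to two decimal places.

Broad underutilization rate ≈ 11.68%; headline unemployment rate ≈ 6.45%.

Labor force = 141.08 + 9.73 = 150.81 million.
Numerator = 9.73 + 2.59 + 5.59 = 17.91 million.
Denominator = 150.81 + 2.59 = 153.40 million.
Broad rate = 17.91 / 153.40 = 11.68%.
Headline unemployment rate = 9.73 / 150.81 = 6.45%.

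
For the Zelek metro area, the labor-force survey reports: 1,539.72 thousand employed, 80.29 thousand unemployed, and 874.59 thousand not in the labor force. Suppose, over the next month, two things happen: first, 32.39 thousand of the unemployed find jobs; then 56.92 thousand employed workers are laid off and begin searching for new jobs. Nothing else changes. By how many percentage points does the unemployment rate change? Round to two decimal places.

Initially, labor force = 1,539.72 + 80.29 = 1,620.01 thousand, so u = 80.29/1,620.01 = 4.96%.
After the first change, unemployed falls and employed rises by 32.39; labor force unchanged → E = 1,572.11, U = 47.90, labor force = 1,620.01 thousand.
After the second change, employed falls and unemployed rises by 56.92; labor force unchanged → E = 1,515.19, U = 104.82, labor force = 1,620.01 thousand.
New unemployment rate = 104.82 / 1,620.01 = 6.47%.
Change = 6.47% − 4.96% = +1.51 percentage points.

The unemployment rate changes by +1.51 percentage points.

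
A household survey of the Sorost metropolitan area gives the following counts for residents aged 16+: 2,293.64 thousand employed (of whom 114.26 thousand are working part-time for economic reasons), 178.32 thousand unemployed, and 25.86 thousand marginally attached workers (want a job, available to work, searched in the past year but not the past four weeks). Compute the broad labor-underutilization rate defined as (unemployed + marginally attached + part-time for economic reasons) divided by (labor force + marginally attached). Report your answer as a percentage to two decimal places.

Labor force = 2,293.64 + 178.32 = 2,471.96 thousand.
Numerator = 178.32 + 25.86 + 114.26 = 318.44 thousand.
Denominator = 2,471.96 + 25.86 = 2,497.82 thousand.
Broad rate = 318.44 / 2,497.82 = 12.75%.

Broad underutilization rate ≈ 12.75%.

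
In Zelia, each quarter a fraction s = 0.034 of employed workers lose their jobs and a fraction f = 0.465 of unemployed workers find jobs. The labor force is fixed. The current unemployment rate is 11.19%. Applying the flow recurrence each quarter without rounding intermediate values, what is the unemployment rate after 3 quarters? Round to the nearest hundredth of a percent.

Unemployment rate after three quarters ≈ 7.36%.

With a fixed labor force, u_{t+1} = u_t + s·(1−u_t) − f·u_t = u_t·(1−s−f) + s.
Here 1−s−f = 0.501 and s = 0.034.
u_1 = 0.111900 × 0.501 + 0.034 = 0.090062.
u_2 = 0.090062 × 0.501 + 0.034 = 0.079121.
u_3 = 0.079121 × 0.501 + 0.034 = 0.073640.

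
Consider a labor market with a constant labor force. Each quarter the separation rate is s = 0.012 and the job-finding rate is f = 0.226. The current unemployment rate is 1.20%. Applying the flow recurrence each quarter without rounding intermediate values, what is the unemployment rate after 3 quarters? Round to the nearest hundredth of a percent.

With a fixed labor force, u_{t+1} = u_t + s·(1−u_t) − f·u_t = u_t·(1−s−f) + s.
Here 1−s−f = 0.762 and s = 0.012.
u_1 = 0.012000 × 0.762 + 0.012 = 0.021144.
u_2 = 0.021144 × 0.762 + 0.012 = 0.028112.
u_3 = 0.028112 × 0.762 + 0.012 = 0.033421.

Unemployment rate after three quarters ≈ 3.34%.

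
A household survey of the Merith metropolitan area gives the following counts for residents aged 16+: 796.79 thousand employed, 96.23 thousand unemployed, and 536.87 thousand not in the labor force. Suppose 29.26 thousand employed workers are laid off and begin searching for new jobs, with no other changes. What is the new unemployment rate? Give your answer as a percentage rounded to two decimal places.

New unemployment rate ≈ 14.05%.

Initially, labor force = 796.79 + 96.23 = 893.02 thousand, so u = 96.23/893.02 = 10.78%.
After the change, employed falls and unemployed rises by 29.26; labor force unchanged → E = 767.53, U = 125.49, labor force = 893.02 thousand.
New unemployment rate = 125.49 / 893.02 = 14.05%.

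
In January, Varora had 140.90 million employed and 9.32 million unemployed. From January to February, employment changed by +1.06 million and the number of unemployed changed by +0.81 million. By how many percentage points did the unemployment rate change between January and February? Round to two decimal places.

The unemployment rate changed by +0.46 percentage points.

January: labor force = 140.90 + 9.32 = 150.22; u = 9.32/150.22 = 6.20%.
February: labor force = 141.96 + 10.13 = 152.09; u = 10.13/152.09 = 6.66%.
Change = 6.66% − 6.20% = +0.46 pp.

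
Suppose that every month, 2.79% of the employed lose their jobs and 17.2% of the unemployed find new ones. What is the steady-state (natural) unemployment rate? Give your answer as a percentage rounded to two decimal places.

Steady-state unemployment rate ≈ 13.96%.

At steady state the flows balance: s·E = f·U, so U/(E+U) = s/(s+f).
u* = 2.79 / (2.79 + 17.2) = 2.79 / 19.99 = 13.96%.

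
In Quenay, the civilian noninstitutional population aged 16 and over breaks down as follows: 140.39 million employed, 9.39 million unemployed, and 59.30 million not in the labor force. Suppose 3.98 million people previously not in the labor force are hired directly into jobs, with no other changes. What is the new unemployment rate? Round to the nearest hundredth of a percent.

Initially, labor force = 140.39 + 9.39 = 149.78 million, so u = 9.39/149.78 = 6.27%.
After the change, employed and labor force both rise by 3.98; unemployed unchanged → E = 144.37, U = 9.39, labor force = 153.76 million.
New unemployment rate = 9.39 / 153.76 = 6.11%.

New unemployment rate ≈ 6.11%.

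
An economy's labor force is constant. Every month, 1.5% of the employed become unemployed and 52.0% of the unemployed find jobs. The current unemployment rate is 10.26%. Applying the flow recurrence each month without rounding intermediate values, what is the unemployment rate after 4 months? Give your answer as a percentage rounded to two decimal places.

With a fixed labor force, u_{t+1} = u_t + s·(1−u_t) − f·u_t = u_t·(1−s−f) + s.
Here 1−s−f = 0.465 and s = 0.015.
u_1 = 0.102600 × 0.465 + 0.015 = 0.062709.
u_2 = 0.062709 × 0.465 + 0.015 = 0.044160.
u_3 = 0.044160 × 0.465 + 0.015 = 0.035534.
u_4 = 0.035534 × 0.465 + 0.015 = 0.031523.

Unemployment rate after four months ≈ 3.15%.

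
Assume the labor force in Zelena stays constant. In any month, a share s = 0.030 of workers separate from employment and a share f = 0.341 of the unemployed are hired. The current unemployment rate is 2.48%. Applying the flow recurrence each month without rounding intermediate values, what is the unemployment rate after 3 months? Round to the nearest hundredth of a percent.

Unemployment rate after three months ≈ 6.69%.

With a fixed labor force, u_{t+1} = u_t + s·(1−u_t) − f·u_t = u_t·(1−s−f) + s.
Here 1−s−f = 0.629 and s = 0.030.
u_1 = 0.024800 × 0.629 + 0.030 = 0.045599.
u_2 = 0.045599 × 0.629 + 0.030 = 0.058682.
u_3 = 0.058682 × 0.629 + 0.030 = 0.066911.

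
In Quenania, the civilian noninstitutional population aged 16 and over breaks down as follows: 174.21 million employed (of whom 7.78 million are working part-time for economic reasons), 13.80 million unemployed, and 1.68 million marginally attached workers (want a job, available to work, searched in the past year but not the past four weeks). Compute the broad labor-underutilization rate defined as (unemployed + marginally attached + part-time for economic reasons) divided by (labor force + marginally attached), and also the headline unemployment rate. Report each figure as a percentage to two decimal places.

Labor force = 174.21 + 13.80 = 188.01 million.
Numerator = 13.80 + 1.68 + 7.78 = 23.26 million.
Denominator = 188.01 + 1.68 = 189.69 million.
Broad rate = 23.26 / 189.69 = 12.26%.
Headline unemployment rate = 13.80 / 188.01 = 7.34%.

Broad underutilization rate ≈ 12.26%; headline unemployment rate ≈ 7.34%.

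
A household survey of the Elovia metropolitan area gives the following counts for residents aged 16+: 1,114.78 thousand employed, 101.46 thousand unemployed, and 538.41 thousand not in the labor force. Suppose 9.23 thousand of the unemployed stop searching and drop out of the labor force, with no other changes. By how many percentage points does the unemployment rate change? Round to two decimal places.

Initially, labor force = 1,114.78 + 101.46 = 1,216.24 thousand, so u = 101.46/1,216.24 = 8.34%.
After the change, unemployed and labor force both fall by 9.23 → E = 1,114.78, U = 92.23, labor force = 1,207.01 thousand.
New unemployment rate = 92.23 / 1,207.01 = 7.64%.
Change = 7.64% − 8.34% = −0.70 percentage points.

The unemployment rate changes by −0.70 percentage points.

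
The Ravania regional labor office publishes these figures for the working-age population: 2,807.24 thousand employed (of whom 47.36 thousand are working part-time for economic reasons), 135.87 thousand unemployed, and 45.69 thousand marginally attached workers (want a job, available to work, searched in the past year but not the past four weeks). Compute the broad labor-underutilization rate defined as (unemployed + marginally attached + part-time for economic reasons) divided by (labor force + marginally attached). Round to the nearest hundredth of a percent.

Labor force = 2,807.24 + 135.87 = 2,943.11 thousand.
Numerator = 135.87 + 45.69 + 47.36 = 228.92 thousand.
Denominator = 2,943.11 + 45.69 = 2,988.80 thousand.
Broad rate = 228.92 / 2,988.80 = 7.66%.

Broad underutilization rate ≈ 7.66%.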